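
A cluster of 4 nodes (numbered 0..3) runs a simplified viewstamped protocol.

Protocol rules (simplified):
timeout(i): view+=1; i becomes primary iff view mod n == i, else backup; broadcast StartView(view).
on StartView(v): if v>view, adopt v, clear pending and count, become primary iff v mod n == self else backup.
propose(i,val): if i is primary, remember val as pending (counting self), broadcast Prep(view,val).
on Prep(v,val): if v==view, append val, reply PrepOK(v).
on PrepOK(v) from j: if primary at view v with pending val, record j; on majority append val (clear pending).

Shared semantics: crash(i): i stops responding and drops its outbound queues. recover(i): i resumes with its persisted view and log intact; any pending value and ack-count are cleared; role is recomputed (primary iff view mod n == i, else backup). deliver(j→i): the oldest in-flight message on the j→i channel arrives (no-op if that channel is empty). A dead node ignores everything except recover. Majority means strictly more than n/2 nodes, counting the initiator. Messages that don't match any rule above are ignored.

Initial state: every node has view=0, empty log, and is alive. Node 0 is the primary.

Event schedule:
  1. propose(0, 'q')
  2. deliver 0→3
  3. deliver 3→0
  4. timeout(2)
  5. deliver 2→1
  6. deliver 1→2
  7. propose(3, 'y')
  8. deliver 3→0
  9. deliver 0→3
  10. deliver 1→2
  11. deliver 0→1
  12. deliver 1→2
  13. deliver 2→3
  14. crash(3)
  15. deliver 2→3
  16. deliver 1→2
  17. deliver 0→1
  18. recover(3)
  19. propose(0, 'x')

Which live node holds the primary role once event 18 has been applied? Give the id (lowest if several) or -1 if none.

1. propose(0,'q'):  nop
2. deliver 0→3:  <3:back v0 q>
3. deliver 3→0:  nop
4. timeout(2):  <2:back v1 ->
5. deliver 2→1:  <1:prim v1 ->
6. deliver 1→2:  nop
7. propose(3,'y'):  nop
8. deliver 3→0:  nop
9. deliver 0→3:  nop
10. deliver 1→2:  nop
11. deliver 0→1:  nop
12. deliver 1→2:  nop
13. deliver 2→3:  <3:back v1 q>
14. crash(3):  <3:✗back v1 q>
15. deliver 2→3:  nop
16. deliver 1→2:  nop
17. deliver 0→1:  nop
18. recover(3):  <3:back v1 q>

0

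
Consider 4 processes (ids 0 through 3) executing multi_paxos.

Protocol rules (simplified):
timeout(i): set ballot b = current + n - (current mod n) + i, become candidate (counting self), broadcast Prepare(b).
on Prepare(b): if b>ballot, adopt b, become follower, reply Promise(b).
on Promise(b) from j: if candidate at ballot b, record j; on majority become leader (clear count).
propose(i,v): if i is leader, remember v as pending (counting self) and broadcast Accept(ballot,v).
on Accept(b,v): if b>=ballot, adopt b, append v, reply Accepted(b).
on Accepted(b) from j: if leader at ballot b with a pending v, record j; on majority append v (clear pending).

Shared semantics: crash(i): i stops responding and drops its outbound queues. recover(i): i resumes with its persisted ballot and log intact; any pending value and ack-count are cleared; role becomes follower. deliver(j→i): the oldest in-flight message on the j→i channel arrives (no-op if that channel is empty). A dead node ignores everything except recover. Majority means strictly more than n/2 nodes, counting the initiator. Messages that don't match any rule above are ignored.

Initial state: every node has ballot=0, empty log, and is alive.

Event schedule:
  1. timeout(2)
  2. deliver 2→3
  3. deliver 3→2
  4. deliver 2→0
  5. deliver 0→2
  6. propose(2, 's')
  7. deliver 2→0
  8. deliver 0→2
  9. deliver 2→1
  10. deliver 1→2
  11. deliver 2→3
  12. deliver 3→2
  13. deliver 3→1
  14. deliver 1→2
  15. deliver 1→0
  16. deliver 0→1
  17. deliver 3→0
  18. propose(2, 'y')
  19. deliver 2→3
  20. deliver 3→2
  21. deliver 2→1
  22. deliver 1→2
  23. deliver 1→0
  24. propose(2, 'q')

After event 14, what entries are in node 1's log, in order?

after 1 — timeout(2): n2:cand/b6/[-]
after 2 — deliver 2→3: n3:foll/b6/[-]
after 3 — deliver 3→2: ·
after 4 — deliver 2→0: n0:foll/b6/[-]
after 5 — deliver 0→2: n2:lead/b6/[-]
after 6 — propose(2,'s'): ·
after 7 — deliver 2→0: n0:foll/b6/[s]
after 8 — deliver 0→2: ·
after 9 — deliver 2→1: n1:foll/b6/[-]
after 10 — deliver 1→2: ·
after 11 — deliver 2→3: n3:foll/b6/[s]
after 12 — deliver 3→2: n2:lead/b6/[s]
after 13 — deliver 3→1: ·
after 14 — deliver 1→2: ·

empty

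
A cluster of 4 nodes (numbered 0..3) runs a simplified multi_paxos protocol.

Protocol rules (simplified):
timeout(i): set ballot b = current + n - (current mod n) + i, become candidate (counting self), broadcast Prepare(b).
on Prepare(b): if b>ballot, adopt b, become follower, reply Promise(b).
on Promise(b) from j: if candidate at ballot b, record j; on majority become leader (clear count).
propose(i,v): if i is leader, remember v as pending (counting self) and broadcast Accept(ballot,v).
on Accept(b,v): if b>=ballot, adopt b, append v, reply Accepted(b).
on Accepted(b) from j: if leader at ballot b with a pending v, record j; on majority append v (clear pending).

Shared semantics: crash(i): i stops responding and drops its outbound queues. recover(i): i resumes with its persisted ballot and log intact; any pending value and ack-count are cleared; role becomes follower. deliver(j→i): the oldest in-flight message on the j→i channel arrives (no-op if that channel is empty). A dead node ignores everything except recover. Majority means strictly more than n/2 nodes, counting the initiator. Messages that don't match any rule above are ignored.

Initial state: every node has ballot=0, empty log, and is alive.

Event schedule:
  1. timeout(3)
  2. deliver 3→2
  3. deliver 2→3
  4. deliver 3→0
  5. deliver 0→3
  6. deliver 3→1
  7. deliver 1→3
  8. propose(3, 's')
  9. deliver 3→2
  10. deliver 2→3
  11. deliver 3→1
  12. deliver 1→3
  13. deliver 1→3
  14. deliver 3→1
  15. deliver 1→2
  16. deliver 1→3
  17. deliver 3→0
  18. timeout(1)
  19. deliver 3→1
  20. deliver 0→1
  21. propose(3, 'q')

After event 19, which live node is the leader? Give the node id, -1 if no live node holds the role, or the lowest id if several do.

3

after 1 — timeout(3): n3:cand/b7/[-]
after 2 — deliver 3→2: n2:foll/b7/[-]
after 3 — deliver 2→3: ·
after 4 — deliver 3→0: n0:foll/b7/[-]
after 5 — deliver 0→3: n3:lead/b7/[-]
after 6 — deliver 3→1: n1:foll/b7/[-]
after 7 — deliver 1→3: ·
after 8 — propose(3,'s'): ·
after 9 — deliver 3→2: n2:foll/b7/[s]
after 10 — deliver 2→3: ·
after 11 — deliver 3→1: n1:foll/b7/[s]
after 12 — deliver 1→3: n3:lead/b7/[s]
after 13 — deliver 1→3: ·
after 14 — deliver 3→1: ·
after 15 — deliver 1→2: ·
after 16 — deliver 1→3: ·
after 17 — deliver 3→0: n0:foll/b7/[s]
after 18 — timeout(1): n1:cand/b9/[s]
after 19 — deliver 3→1: ·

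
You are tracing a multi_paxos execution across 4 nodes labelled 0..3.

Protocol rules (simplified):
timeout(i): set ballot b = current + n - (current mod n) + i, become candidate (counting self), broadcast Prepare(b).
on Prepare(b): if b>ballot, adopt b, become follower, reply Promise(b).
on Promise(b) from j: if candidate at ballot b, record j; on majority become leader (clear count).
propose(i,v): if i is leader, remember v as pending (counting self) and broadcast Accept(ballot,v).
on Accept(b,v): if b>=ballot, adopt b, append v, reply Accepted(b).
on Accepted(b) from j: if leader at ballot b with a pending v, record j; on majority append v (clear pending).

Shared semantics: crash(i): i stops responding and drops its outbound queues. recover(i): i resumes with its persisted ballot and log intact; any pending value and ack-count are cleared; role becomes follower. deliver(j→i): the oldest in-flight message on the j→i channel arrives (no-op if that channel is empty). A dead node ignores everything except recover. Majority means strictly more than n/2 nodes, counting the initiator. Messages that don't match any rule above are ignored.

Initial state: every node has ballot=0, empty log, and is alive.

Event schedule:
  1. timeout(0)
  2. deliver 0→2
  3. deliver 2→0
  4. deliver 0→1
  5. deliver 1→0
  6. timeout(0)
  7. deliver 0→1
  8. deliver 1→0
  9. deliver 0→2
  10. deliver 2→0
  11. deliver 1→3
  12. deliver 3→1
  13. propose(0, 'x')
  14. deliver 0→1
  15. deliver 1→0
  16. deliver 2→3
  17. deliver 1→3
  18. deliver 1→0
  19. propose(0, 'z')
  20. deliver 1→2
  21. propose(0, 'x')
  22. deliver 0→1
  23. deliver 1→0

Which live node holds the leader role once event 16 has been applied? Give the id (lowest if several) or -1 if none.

0

step 1 timeout(0): 0={cand,b=4,log=-}
step 2 deliver 0→2: 2={foll,b=4,log=-}
step 3 deliver 2→0: —
step 4 deliver 0→1: 1={foll,b=4,log=-}
step 5 deliver 1→0: 0={lead,b=4,log=-}
step 6 timeout(0): 0={cand,b=8,log=-}
step 7 deliver 0→1: 1={foll,b=8,log=-}
step 8 deliver 1→0: —
step 9 deliver 0→2: 2={foll,b=8,log=-}
step 10 deliver 2→0: 0={lead,b=8,log=-}
step 11 deliver 1→3: —
step 12 deliver 3→1: —
step 13 propose(0,'x'): —
step 14 deliver 0→1: 1={foll,b=8,log=x}
step 15 deliver 1→0: —
step 16 deliver 2→3: —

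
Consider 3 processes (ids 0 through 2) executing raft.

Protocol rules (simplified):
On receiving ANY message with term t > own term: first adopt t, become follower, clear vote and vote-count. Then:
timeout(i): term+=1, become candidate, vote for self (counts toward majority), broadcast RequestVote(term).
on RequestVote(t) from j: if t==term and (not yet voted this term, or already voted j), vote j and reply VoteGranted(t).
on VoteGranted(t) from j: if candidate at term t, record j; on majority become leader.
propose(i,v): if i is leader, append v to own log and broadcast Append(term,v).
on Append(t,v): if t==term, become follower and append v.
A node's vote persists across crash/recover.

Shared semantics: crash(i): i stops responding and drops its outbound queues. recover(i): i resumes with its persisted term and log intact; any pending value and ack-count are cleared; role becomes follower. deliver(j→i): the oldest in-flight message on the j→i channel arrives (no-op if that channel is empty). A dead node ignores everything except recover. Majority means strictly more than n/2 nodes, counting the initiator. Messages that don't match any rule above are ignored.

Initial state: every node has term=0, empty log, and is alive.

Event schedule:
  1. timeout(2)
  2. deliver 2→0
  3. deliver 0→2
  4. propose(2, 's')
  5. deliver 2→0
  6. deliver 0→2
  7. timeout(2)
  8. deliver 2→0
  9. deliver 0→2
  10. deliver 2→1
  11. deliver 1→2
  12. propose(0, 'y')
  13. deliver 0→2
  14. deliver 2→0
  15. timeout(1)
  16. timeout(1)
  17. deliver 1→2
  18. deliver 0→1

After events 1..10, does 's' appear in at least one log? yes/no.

yes

step 1 timeout(2): 2={cand,t=1,log=-}
step 2 deliver 2→0: 0={foll,t=1,log=-}
step 3 deliver 0→2: 2={lead,t=1,log=-}
step 4 propose(2,'s'): 2={lead,t=1,log=s}
step 5 deliver 2→0: 0={foll,t=1,log=s}
step 6 deliver 0→2: —
step 7 timeout(2): 2={cand,t=2,log=s}
step 8 deliver 2→0: 0={foll,t=2,log=s}
step 9 deliver 0→2: 2={lead,t=2,log=s}
step 10 deliver 2→1: 1={foll,t=1,log=-}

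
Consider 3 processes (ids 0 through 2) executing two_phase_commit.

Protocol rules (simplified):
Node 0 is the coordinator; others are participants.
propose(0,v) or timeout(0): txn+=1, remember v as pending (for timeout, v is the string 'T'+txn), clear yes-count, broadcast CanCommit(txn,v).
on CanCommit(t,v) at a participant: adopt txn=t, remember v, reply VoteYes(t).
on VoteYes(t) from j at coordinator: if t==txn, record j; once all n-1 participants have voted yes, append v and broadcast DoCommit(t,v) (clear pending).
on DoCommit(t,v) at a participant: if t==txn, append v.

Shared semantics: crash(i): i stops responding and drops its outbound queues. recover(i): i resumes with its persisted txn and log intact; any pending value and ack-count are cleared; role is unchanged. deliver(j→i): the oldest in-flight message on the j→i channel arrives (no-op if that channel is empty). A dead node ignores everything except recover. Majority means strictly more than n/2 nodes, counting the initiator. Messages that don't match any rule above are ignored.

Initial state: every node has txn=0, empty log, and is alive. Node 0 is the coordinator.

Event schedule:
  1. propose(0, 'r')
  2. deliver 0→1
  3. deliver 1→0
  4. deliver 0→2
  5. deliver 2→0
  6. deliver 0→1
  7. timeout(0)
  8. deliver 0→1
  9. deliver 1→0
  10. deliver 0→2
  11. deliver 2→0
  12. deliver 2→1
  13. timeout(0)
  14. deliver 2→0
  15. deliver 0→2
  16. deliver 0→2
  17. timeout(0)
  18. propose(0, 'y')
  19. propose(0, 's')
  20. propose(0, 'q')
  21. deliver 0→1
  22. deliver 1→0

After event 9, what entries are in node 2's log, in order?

1. propose(0,'r'):  <0:coor t1 ->
2. deliver 0→1:  <1:part t1 ->
3. deliver 1→0:  nop
4. deliver 0→2:  <2:part t1 ->
5. deliver 2→0:  <0:coor t1 r>
6. deliver 0→1:  <1:part t1 r>
7. timeout(0):  <0:coor t2 r>
8. deliver 0→1:  <1:part t2 r>
9. deliver 1→0:  nop

empty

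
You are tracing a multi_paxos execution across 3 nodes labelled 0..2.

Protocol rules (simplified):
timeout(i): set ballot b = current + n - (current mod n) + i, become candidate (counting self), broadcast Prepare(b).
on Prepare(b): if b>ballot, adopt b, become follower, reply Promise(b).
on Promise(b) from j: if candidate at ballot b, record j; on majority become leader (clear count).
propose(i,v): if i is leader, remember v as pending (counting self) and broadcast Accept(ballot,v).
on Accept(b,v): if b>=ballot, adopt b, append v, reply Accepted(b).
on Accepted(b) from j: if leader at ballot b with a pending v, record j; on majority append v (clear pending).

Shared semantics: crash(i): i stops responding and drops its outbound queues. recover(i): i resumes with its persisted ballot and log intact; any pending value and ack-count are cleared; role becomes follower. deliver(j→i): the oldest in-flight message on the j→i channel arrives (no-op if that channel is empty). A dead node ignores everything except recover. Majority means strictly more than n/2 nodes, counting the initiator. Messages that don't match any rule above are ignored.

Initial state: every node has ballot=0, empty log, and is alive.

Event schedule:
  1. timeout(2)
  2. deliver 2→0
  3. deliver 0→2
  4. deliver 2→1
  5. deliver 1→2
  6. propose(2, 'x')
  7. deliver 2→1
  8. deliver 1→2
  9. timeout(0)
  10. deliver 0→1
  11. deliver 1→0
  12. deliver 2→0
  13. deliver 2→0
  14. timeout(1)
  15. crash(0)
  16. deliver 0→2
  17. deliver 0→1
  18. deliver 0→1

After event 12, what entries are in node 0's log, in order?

step 1 timeout(2): 2={cand,b=5,log=-}
step 2 deliver 2→0: 0={foll,b=5,log=-}
step 3 deliver 0→2: 2={lead,b=5,log=-}
step 4 deliver 2→1: 1={foll,b=5,log=-}
step 5 deliver 1→2: —
step 6 propose(2,'x'): —
step 7 deliver 2→1: 1={foll,b=5,log=x}
step 8 deliver 1→2: 2={lead,b=5,log=x}
step 9 timeout(0): 0={cand,b=6,log=-}
step 10 deliver 0→1: 1={foll,b=6,log=x}
step 11 deliver 1→0: 0={lead,b=6,log=-}
step 12 deliver 2→0: —

empty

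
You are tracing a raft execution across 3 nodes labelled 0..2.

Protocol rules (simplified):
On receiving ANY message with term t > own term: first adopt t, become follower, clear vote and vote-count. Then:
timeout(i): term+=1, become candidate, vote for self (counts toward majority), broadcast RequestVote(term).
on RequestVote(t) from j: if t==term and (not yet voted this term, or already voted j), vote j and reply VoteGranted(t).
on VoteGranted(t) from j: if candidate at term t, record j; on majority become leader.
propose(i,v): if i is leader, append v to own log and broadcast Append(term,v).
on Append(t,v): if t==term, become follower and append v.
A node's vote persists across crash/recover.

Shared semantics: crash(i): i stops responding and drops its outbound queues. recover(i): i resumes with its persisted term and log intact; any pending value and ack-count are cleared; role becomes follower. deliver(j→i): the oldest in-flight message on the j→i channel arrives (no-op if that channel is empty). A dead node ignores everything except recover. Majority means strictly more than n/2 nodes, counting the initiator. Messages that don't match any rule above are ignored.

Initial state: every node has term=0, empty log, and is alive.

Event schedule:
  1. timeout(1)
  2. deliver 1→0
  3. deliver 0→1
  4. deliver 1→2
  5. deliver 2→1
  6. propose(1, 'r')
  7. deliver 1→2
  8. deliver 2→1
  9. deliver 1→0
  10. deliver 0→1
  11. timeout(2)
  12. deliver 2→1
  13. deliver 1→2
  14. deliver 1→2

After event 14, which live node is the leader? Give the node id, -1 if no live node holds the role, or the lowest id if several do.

2

step 1 timeout(1): 1={cand,t=1,log=-}
step 2 deliver 1→0: 0={foll,t=1,log=-}
step 3 deliver 0→1: 1={lead,t=1,log=-}
step 4 deliver 1→2: 2={foll,t=1,log=-}
step 5 deliver 2→1: —
step 6 propose(1,'r'): 1={lead,t=1,log=r}
step 7 deliver 1→2: 2={foll,t=1,log=r}
step 8 deliver 2→1: —
step 9 deliver 1→0: 0={foll,t=1,log=r}
step 10 deliver 0→1: —
step 11 timeout(2): 2={cand,t=2,log=r}
step 12 deliver 2→1: 1={foll,t=2,log=r}
step 13 deliver 1→2: 2={lead,t=2,log=r}
step 14 deliver 1→2: —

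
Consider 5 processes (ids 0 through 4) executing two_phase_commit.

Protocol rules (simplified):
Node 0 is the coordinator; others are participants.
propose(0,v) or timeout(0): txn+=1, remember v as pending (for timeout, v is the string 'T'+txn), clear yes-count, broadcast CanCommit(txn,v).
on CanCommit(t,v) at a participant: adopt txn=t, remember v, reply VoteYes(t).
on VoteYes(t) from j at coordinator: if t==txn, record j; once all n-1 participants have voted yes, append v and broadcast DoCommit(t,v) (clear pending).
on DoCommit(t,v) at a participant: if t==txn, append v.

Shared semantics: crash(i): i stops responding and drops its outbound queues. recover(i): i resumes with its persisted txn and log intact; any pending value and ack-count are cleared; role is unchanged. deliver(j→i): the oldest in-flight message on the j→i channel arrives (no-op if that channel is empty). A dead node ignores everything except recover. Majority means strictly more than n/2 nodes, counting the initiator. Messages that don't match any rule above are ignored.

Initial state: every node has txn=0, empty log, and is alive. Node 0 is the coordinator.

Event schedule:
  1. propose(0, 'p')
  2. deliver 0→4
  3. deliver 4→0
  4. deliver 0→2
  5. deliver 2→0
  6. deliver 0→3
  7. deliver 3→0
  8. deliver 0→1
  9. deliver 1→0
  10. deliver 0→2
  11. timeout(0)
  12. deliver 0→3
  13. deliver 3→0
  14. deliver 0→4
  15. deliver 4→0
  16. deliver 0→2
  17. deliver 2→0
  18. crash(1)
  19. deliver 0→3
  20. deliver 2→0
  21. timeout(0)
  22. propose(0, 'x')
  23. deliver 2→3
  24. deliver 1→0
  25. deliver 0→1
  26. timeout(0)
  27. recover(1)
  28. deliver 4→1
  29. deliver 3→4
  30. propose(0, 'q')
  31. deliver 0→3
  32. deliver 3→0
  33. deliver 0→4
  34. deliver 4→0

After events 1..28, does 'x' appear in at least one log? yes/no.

after 1 — propose(0,'p'): n0:coor/t1/[-]
after 2 — deliver 0→4: n4:part/t1/[-]
after 3 — deliver 4→0: ·
after 4 — deliver 0→2: n2:part/t1/[-]
after 5 — deliver 2→0: ·
after 6 — deliver 0→3: n3:part/t1/[-]
after 7 — deliver 3→0: ·
after 8 — deliver 0→1: n1:part/t1/[-]
after 9 — deliver 1→0: n0:coor/t1/[p]
after 10 — deliver 0→2: n2:part/t1/[p]
after 11 — timeout(0): n0:coor/t2/[p]
after 12 — deliver 0→3: n3:part/t1/[p]
after 13 — deliver 3→0: ·
after 14 — deliver 0→4: n4:part/t1/[p]
after 15 — deliver 4→0: ·
after 16 — deliver 0→2: n2:part/t2/[p]
after 17 — deliver 2→0: ·
after 18 — crash(1): n1:✗part/t1/[-]
after 19 — deliver 0→3: n3:part/t2/[p]
after 20 — deliver 2→0: ·
after 21 — timeout(0): n0:coor/t3/[p]
after 22 — propose(0,'x'): n0:coor/t4/[p]
after 23 — deliver 2→3: ·
after 24 — deliver 1→0: ·
after 25 — deliver 0→1: ·
after 26 — timeout(0): n0:coor/t5/[p]
after 27 — recover(1): n1:part/t1/[-]
after 28 — deliver 4→1: ·

no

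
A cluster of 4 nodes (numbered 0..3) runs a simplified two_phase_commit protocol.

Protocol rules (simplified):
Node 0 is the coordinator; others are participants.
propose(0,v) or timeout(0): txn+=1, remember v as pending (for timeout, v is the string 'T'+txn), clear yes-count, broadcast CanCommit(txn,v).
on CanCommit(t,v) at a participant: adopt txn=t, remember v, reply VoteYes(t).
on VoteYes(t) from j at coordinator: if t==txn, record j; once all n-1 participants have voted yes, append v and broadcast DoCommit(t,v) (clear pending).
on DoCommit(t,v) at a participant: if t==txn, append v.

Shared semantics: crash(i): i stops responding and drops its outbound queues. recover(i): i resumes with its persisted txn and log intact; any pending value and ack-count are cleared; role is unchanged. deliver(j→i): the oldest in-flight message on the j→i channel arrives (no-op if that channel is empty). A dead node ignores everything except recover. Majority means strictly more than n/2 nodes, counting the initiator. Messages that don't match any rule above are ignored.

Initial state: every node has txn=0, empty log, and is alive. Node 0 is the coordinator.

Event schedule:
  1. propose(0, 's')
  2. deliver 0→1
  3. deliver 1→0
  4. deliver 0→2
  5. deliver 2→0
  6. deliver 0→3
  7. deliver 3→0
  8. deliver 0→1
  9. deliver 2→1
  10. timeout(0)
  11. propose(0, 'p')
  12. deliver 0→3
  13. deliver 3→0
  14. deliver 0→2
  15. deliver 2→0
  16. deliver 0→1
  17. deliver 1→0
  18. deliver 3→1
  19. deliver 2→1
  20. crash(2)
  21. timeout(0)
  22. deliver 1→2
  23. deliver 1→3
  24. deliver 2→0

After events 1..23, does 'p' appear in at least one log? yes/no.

[1] propose(0,'s') → N0(coor t1 [-])
[2] deliver 0→1 → N1(part t1 [-])
[3] deliver 1→0 → ∅
[4] deliver 0→2 → N2(part t1 [-])
[5] deliver 2→0 → ∅
[6] deliver 0→3 → N3(part t1 [-])
[7] deliver 3→0 → N0(coor t1 [s])
[8] deliver 0→1 → N1(part t1 [s])
[9] deliver 2→1 → ∅
[10] timeout(0) → N0(coor t2 [s])
[11] propose(0,'p') → N0(coor t3 [s])
[12] deliver 0→3 → N3(part t1 [s])
[13] deliver 3→0 → ∅
[14] deliver 0→2 → N2(part t1 [s])
[15] deliver 2→0 → ∅
[16] deliver 0→1 → N1(part t2 [s])
[17] deliver 1→0 → ∅
[18] deliver 3→1 → ∅
[19] deliver 2→1 → ∅
[20] crash(2) → N2(✗part t1 [s])
[21] timeout(0) → N0(coor t4 [s])
[22] deliver 1→2 → ∅
[23] deliver 1→3 → ∅

no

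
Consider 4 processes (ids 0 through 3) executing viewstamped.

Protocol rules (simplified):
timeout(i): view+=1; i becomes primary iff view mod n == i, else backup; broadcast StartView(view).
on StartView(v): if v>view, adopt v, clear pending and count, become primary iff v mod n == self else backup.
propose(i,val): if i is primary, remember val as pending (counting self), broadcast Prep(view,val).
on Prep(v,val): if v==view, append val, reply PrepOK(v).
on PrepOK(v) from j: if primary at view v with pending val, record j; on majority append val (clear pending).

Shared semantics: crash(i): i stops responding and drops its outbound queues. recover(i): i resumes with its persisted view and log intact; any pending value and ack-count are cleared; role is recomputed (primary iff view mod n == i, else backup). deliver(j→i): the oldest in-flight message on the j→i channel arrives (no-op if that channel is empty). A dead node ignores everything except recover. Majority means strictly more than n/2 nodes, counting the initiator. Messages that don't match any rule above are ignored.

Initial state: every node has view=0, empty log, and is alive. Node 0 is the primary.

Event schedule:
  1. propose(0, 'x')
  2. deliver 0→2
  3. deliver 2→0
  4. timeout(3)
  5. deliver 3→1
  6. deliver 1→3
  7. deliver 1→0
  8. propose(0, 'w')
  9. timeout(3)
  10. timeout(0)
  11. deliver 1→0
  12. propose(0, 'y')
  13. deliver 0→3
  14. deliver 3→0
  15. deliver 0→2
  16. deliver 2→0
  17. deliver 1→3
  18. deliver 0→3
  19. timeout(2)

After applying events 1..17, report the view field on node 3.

step 1 propose(0,'x'): —
step 2 deliver 0→2: 2={back,v=0,log=x}
step 3 deliver 2→0: —
step 4 timeout(3): 3={back,v=1,log=-}
step 5 deliver 3→1: 1={prim,v=1,log=-}
step 6 deliver 1→3: —
step 7 deliver 1→0: —
step 8 propose(0,'w'): —
step 9 timeout(3): 3={back,v=2,log=-}
step 10 timeout(0): 0={back,v=1,log=-}
step 11 deliver 1→0: —
step 12 propose(0,'y'): —
step 13 deliver 0→3: —
step 14 deliver 3→0: —
step 15 deliver 0→2: 2={back,v=0,log=x,w}
step 16 deliver 2→0: —
step 17 deliver 1→3: —

2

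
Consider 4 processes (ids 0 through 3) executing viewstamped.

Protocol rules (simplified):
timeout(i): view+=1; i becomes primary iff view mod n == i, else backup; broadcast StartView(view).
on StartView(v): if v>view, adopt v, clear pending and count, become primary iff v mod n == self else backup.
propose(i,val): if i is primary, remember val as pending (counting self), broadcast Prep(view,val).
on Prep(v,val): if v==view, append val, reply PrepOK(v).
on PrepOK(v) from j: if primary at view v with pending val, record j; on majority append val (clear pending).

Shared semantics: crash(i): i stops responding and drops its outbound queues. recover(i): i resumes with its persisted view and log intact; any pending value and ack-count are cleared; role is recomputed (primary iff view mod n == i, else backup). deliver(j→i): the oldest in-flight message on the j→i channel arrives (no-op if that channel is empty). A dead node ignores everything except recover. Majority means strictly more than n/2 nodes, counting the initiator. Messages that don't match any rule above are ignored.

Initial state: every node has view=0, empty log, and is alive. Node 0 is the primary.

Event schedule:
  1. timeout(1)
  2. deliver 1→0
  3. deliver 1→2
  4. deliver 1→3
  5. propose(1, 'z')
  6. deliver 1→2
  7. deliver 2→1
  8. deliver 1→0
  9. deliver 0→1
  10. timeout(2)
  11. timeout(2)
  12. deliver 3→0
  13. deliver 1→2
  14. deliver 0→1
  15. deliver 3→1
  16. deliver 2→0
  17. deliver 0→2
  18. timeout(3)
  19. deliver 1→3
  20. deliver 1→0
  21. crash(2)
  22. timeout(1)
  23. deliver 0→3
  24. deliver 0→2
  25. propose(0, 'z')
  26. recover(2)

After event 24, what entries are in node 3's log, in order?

1. timeout(1):  <1:prim v1 ->
2. deliver 1→0:  <0:back v1 ->
3. deliver 1→2:  <2:back v1 ->
4. deliver 1→3:  <3:back v1 ->
5. propose(1,'z'):  nop
6. deliver 1→2:  <2:back v1 z>
7. deliver 2→1:  nop
8. deliver 1→0:  <0:back v1 z>
9. deliver 0→1:  <1:prim v1 z>
10. timeout(2):  <2:prim v2 z>
11. timeout(2):  <2:back v3 z>
12. deliver 3→0:  nop
13. deliver 1→2:  nop
14. deliver 0→1:  nop
15. deliver 3→1:  nop
16. deliver 2→0:  <0:back v2 z>
17. deliver 0→2:  nop
18. timeout(3):  <3:back v2 ->
19. deliver 1→3:  nop
20. deliver 1→0:  nop
21. crash(2):  <2:✗back v3 z>
22. timeout(1):  <1:back v2 z>
23. deliver 0→3:  nop
24. deliver 0→2:  nop

empty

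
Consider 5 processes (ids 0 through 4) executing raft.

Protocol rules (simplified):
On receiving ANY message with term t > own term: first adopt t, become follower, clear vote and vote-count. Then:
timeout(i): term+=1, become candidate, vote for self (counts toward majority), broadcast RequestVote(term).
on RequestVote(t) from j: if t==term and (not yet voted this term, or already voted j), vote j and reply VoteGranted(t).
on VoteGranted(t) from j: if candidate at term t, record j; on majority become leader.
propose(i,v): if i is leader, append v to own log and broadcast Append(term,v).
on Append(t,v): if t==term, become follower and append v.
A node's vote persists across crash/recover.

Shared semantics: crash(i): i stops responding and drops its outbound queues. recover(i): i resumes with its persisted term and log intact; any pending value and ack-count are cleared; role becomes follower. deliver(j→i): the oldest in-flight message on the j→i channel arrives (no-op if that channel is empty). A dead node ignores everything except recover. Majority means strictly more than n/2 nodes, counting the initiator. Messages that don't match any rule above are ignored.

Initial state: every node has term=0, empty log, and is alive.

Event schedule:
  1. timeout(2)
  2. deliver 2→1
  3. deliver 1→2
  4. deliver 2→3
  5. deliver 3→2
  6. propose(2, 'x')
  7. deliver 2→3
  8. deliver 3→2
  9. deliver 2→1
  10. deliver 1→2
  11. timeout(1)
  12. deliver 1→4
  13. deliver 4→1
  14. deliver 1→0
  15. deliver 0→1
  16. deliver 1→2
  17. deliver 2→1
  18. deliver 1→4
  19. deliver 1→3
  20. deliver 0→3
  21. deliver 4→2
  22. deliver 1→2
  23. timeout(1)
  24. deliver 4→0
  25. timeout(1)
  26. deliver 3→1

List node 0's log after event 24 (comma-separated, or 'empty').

step 1 timeout(2): 2={cand,t=1,log=-}
step 2 deliver 2→1: 1={foll,t=1,log=-}
step 3 deliver 1→2: —
step 4 deliver 2→3: 3={foll,t=1,log=-}
step 5 deliver 3→2: 2={lead,t=1,log=-}
step 6 propose(2,'x'): 2={lead,t=1,log=x}
step 7 deliver 2→3: 3={foll,t=1,log=x}
step 8 deliver 3→2: —
step 9 deliver 2→1: 1={foll,t=1,log=x}
step 10 deliver 1→2: —
step 11 timeout(1): 1={cand,t=2,log=x}
step 12 deliver 1→4: 4={foll,t=2,log=-}
step 13 deliver 4→1: —
step 14 deliver 1→0: 0={foll,t=2,log=-}
step 15 deliver 0→1: 1={lead,t=2,log=x}
step 16 deliver 1→2: 2={foll,t=2,log=x}
step 17 deliver 2→1: —
step 18 deliver 1→4: —
step 19 deliver 1→3: 3={foll,t=2,log=x}
step 20 deliver 0→3: —
step 21 deliver 4→2: —
step 22 deliver 1→2: —
step 23 timeout(1): 1={cand,t=3,log=x}
step 24 deliver 4→0: —

empty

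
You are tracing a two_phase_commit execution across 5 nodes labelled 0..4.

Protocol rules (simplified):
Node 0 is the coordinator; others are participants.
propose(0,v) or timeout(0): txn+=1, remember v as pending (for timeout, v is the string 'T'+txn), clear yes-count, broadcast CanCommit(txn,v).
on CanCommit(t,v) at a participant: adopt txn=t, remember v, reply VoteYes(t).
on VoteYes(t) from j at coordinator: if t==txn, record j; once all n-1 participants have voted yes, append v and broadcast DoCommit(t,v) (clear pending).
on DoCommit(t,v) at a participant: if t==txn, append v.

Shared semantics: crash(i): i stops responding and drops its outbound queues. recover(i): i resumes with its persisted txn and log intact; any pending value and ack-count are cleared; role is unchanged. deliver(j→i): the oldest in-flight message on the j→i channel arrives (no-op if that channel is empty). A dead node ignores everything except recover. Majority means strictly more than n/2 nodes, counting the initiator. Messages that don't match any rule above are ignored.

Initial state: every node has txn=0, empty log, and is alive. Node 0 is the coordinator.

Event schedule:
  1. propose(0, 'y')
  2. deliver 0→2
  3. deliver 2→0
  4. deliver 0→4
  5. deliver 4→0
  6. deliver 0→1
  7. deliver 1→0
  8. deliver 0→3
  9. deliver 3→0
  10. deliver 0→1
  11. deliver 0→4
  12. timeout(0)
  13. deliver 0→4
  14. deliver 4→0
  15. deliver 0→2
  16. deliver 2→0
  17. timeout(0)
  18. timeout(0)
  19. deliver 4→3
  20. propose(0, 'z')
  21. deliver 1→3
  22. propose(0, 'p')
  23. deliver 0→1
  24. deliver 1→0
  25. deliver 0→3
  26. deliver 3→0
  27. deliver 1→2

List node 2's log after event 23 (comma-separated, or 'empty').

step 1 propose(0,'y'): 0={coor,t=1,log=-}
step 2 deliver 0→2: 2={part,t=1,log=-}
step 3 deliver 2→0: —
step 4 deliver 0→4: 4={part,t=1,log=-}
step 5 deliver 4→0: —
step 6 deliver 0→1: 1={part,t=1,log=-}
step 7 deliver 1→0: —
step 8 deliver 0→3: 3={part,t=1,log=-}
step 9 deliver 3→0: 0={coor,t=1,log=y}
step 10 deliver 0→1: 1={part,t=1,log=y}
step 11 deliver 0→4: 4={part,t=1,log=y}
step 12 timeout(0): 0={coor,t=2,log=y}
step 13 deliver 0→4: 4={part,t=2,log=y}
step 14 deliver 4→0: —
step 15 deliver 0→2: 2={part,t=1,log=y}
step 16 deliver 2→0: —
step 17 timeout(0): 0={coor,t=3,log=y}
step 18 timeout(0): 0={coor,t=4,log=y}
step 19 deliver 4→3: —
step 20 propose(0,'z'): 0={coor,t=5,log=y}
step 21 deliver 1→3: —
step 22 propose(0,'p'): 0={coor,t=6,log=y}
step 23 deliver 0→1: 1={part,t=2,log=y}

y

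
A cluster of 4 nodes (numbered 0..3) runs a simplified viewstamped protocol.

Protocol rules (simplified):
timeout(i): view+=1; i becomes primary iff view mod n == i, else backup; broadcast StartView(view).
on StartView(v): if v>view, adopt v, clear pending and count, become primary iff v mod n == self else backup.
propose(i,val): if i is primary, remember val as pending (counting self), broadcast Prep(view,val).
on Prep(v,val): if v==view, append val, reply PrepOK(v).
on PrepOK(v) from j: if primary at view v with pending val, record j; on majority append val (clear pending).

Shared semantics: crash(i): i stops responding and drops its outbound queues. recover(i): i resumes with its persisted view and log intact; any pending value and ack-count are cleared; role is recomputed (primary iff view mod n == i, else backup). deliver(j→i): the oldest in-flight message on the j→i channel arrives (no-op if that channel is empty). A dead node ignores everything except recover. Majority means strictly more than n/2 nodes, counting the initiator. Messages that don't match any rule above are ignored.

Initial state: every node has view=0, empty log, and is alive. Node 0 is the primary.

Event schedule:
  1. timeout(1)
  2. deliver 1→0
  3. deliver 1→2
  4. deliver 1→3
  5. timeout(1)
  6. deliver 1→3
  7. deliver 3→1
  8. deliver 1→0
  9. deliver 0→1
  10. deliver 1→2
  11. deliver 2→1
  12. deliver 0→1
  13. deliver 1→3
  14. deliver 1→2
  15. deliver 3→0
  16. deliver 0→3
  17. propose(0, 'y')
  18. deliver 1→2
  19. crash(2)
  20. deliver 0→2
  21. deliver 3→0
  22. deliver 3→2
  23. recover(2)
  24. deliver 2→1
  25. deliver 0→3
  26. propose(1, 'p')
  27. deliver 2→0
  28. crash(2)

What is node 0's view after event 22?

2

[1] timeout(1) → N1(prim v1 [-])
[2] deliver 1→0 → N0(back v1 [-])
[3] deliver 1→2 → N2(back v1 [-])
[4] deliver 1→3 → N3(back v1 [-])
[5] timeout(1) → N1(back v2 [-])
[6] deliver 1→3 → N3(back v2 [-])
[7] deliver 3→1 → ∅
[8] deliver 1→0 → N0(back v2 [-])
[9] deliver 0→1 → ∅
[10] deliver 1→2 → N2(prim v2 [-])
[11] deliver 2→1 → ∅
[12] deliver 0→1 → ∅
[13] deliver 1→3 → ∅
[14] deliver 1→2 → ∅
[15] deliver 3→0 → ∅
[16] deliver 0→3 → ∅
[17] propose(0,'y') → ∅
[18] deliver 1→2 → ∅
[19] crash(2) → N2(✗prim v2 [-])
[20] deliver 0→2 → ∅
[21] deliver 3→0 → ∅
[22] deliver 3→2 → ∅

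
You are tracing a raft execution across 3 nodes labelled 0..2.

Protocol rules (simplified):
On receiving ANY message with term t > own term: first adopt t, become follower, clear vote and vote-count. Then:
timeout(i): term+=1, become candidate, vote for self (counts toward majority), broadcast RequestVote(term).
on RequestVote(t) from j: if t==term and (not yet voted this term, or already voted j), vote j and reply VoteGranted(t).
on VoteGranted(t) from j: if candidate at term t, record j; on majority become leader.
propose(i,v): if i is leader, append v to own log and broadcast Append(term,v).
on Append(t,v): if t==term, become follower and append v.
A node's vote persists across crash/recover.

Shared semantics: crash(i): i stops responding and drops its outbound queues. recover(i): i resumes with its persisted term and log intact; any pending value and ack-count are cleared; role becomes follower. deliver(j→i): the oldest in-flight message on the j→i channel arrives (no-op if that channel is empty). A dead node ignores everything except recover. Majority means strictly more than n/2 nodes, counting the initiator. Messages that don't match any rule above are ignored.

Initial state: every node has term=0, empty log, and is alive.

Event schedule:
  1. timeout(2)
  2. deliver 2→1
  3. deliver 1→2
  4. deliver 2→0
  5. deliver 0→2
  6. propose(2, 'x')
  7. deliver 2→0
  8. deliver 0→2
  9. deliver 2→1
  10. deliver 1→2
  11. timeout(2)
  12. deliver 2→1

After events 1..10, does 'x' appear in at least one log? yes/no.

1. timeout(2):  <2:cand t1 ->
2. deliver 2→1:  <1:foll t1 ->
3. deliver 1→2:  <2:lead t1 ->
4. deliver 2→0:  <0:foll t1 ->
5. deliver 0→2:  nop
6. propose(2,'x'):  <2:lead t1 x>
7. deliver 2→0:  <0:foll t1 x>
8. deliver 0→2:  nop
9. deliver 2→1:  <1:foll t1 x>
10. deliver 1→2:  nop

yes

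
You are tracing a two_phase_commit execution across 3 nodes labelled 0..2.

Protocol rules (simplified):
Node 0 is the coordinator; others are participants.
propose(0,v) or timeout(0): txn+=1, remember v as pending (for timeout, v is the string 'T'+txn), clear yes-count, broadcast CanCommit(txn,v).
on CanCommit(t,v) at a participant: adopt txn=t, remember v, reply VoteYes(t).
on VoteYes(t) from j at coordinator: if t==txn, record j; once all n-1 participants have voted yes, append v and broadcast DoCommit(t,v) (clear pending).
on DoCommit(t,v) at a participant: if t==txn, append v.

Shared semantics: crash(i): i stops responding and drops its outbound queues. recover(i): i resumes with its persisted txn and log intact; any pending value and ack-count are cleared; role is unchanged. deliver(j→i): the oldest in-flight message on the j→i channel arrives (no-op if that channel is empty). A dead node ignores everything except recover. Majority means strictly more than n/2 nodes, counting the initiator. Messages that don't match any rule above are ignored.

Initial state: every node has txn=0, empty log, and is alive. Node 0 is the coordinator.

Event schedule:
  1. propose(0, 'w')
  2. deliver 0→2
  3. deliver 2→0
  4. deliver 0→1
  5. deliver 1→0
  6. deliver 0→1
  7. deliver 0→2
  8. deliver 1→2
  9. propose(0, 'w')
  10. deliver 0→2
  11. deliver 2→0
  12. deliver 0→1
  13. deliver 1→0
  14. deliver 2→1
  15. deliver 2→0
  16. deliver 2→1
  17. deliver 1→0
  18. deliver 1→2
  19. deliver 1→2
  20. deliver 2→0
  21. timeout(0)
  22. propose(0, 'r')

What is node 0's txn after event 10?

after 1 — propose(0,'w'): n0:coor/t1/[-]
after 2 — deliver 0→2: n2:part/t1/[-]
after 3 — deliver 2→0: ·
after 4 — deliver 0→1: n1:part/t1/[-]
after 5 — deliver 1→0: n0:coor/t1/[w]
after 6 — deliver 0→1: n1:part/t1/[w]
after 7 — deliver 0→2: n2:part/t1/[w]
after 8 — deliver 1→2: ·
after 9 — propose(0,'w'): n0:coor/t2/[w]
after 10 — deliver 0→2: n2:part/t2/[w]

2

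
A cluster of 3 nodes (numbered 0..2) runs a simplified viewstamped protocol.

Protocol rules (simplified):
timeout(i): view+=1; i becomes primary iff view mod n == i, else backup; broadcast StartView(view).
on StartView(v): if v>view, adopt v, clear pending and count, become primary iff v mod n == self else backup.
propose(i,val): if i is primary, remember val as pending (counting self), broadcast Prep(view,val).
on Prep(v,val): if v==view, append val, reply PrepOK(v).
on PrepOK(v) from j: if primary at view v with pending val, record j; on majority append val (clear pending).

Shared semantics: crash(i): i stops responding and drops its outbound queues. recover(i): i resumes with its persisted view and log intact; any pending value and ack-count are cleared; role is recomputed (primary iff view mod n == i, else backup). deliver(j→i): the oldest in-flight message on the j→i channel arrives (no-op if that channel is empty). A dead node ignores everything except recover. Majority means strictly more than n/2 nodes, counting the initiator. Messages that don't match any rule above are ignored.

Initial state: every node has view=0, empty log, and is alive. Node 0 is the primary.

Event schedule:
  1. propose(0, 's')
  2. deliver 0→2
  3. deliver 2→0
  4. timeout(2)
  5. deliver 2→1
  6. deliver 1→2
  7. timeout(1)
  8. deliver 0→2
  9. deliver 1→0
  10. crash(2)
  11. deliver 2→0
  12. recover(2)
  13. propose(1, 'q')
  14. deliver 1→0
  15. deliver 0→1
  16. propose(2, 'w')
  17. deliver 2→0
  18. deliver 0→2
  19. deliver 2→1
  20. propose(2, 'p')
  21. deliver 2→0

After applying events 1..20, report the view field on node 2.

1

[1] propose(0,'s') → ∅
[2] deliver 0→2 → N2(back v0 [s])
[3] deliver 2→0 → N0(prim v0 [s])
[4] timeout(2) → N2(back v1 [s])
[5] deliver 2→1 → N1(prim v1 [-])
[6] deliver 1→2 → ∅
[7] timeout(1) → N1(back v2 [-])
[8] deliver 0→2 → ∅
[9] deliver 1→0 → N0(back v2 [s])
[10] crash(2) → N2(✗back v1 [s])
[11] deliver 2→0 → ∅
[12] recover(2) → N2(back v1 [s])
[13] propose(1,'q') → ∅
[14] deliver 1→0 → ∅
[15] deliver 0→1 → ∅
[16] propose(2,'w') → ∅
[17] deliver 2→0 → ∅
[18] deliver 0→2 → ∅
[19] deliver 2→1 → ∅
[20] propose(2,'p') → ∅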